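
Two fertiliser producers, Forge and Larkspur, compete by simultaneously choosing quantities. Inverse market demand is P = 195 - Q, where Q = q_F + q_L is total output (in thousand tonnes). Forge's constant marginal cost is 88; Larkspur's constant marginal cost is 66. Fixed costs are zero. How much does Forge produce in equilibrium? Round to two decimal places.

28.33

Forge's profit: π_F = (195 - Q)q_F - (88q_F). Setting ∂π_F/∂q_F = 0: 107 - 2q_F - (q_L) = 0.
Larkspur's profit: π_L = (195 - Q)q_L - (66q_L). Setting ∂π_L/∂q_L = 0: 129 - 2q_L - (q_F) = 0.
Best responses: q_F = (107 - q_L)/2, q_L = (129 - q_F)/2.
Substituting one into the other gives q_F = 85/3 and q_L = 151/3.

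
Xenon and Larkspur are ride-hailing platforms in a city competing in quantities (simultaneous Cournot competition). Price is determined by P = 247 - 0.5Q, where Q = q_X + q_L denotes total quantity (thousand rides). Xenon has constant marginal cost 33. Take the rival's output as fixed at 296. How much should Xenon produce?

66

With the rival's output fixed at 296, Xenon's profit is π_X = (247 - (1/2)·296 - (1/2)q_X)q_X - (33q_X) = (99 - (1/2)q_X)q_X - (33q_X).
∂π_X/∂q_X = 66 - q_X = 0, so q_X = 66.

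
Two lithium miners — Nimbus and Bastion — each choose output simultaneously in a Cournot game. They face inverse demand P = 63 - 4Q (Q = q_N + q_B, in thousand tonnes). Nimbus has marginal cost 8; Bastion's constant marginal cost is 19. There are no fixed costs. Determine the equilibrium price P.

30

Nimbus's profit: π_N = (63 - 4Q)q_N - (8q_N). Setting ∂π_N/∂q_N = 0: 55 - 8q_N - 4(q_B) = 0.
Bastion's profit: π_B = (63 - 4Q)q_B - (19q_B). Setting ∂π_B/∂q_B = 0: 44 - 8q_B - 4(q_N) = 0.
So q_N = (55 - 4q_B)/8 and q_B = (44 - 4q_N)/8.
Substituting one into the other gives q_N = 11/2 and q_B = 11/4.
Total output Q = 33/4, so price P = 63 - 4·(33/4) = 30.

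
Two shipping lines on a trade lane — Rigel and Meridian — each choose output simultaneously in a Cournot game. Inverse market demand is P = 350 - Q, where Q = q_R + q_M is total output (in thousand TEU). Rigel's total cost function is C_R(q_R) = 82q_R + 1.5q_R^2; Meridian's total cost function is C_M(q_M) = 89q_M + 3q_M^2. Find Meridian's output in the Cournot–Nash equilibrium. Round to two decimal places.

26.59

Rigel's profit: π_R = (350 - Q)q_R - (82q_R + (3/2)q_R²). Setting ∂π_R/∂q_R = 0: 268 - 5q_R - (q_M) = 0.
Meridian's profit: π_M = (350 - Q)q_M - (89q_M + 3q_M²). Setting ∂π_M/∂q_M = 0: 261 - 8q_M - (q_R) = 0.
So q_R = (268 - q_M)/5 and q_M = (261 - q_R)/8.
Substituting one into the other gives q_R = 1883/39 and q_M = 1037/39.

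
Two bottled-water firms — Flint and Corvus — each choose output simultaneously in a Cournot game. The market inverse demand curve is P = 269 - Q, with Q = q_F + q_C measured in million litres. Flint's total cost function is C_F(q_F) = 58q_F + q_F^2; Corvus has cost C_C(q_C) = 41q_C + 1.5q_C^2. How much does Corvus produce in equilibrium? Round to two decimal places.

36.89

Flint's profit: π_F = (269 - Q)q_F - (58q_F + q_F²). Setting ∂π_F/∂q_F = 0: 211 - 4q_F - (q_C) = 0.
Corvus's profit: π_C = (269 - Q)q_C - (41q_C + (3/2)q_C²). Setting ∂π_C/∂q_C = 0: 228 - 5q_C - (q_F) = 0.
Rearranging gives the reaction functions q_F = (211 - q_C)/4 and q_C = (228 - q_F)/5.
Substituting one into the other gives q_F = 827/19 and q_C = 701/19.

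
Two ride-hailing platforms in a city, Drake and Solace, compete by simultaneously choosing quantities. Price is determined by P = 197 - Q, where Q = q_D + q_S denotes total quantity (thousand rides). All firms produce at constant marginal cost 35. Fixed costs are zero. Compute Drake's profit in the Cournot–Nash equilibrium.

A representative firm's profit is π_i = q_i(197 - Q) - 35q_i.
First-order condition (treating rivals' output as given): 162 - 2q_i - q_j = 0.
By symmetry each firm produces the same amount; substituting q_j = q_i yields q_i = 162/3 = 54.
Price P = 197 - 108 = 89.
Drake's profit: (89 - 35)·54 = 2916.

2916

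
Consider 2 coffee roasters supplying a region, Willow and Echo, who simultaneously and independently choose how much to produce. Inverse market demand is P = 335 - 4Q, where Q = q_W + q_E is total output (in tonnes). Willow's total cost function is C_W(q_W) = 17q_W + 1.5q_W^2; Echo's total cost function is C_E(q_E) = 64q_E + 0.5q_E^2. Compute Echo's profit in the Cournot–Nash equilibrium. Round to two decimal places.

1907.83

Willow's profit: π_W = (335 - 4Q)q_W - (17q_W + (3/2)q_W²). Setting ∂π_W/∂q_W = 0: 318 - 11q_W - 4(q_E) = 0.
Echo's first-order condition: 271 - 9q_E - 4(q_W) = 0.
Rearranging gives the reaction functions q_W = (318 - 4q_E)/11 and q_E = (271 - 4q_W)/9.
Substituting one into the other gives q_W = 1778/83 and q_E = 1709/83.
Price P = 335 - 4·42.0120 = 166.9518.
Echo's profit: 166.9518·(1709/83) - 64·(1709/83) - (1/2)(1709/83)² = 1907.8334.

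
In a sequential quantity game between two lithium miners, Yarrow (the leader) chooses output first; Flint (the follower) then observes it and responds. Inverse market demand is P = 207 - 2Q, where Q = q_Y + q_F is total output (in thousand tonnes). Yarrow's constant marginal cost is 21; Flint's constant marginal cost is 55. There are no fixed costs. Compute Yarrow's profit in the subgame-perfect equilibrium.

The follower Flint best-responds to any q_Y: π_F = (207 - 2Q)q_F - 55q_F.
Setting the follower's marginal profit to zero, 152 - 2q_Y - 4q_F = 0, i.e. q_F = (152 - 2q_Y)/4.
The leader anticipates this reaction. Substituting into P = 207 - 2Q gives P = 131 - q_Y, so π_Y = (131 - q_Y)q_Y - 21q_Y.
Leader FOC: 110 - 2q_Y = 0, so q_Y = 55.
Then q_F = (152 - 2·55)/4 = 21/2.
Price P = 207 - 2·(131/2) = 76.
Yarrow's profit: (76 - 21)·55 = 3025.

3025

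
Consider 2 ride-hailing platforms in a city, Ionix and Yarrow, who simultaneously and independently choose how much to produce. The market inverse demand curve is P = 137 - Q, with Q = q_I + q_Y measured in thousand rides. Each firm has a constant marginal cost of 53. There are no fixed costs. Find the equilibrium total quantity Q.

Each firm earns π_i = (137 - Q)q_i - 53q_i.
First-order condition (treating rivals' output as given): 84 - 2q_i - q_j = 0.
With identical firms every q_j equals q_i, so q_j = q_i and 84 = 3q_i, giving q_i = 28.
Total output Q = 28 + 28 = 56.

56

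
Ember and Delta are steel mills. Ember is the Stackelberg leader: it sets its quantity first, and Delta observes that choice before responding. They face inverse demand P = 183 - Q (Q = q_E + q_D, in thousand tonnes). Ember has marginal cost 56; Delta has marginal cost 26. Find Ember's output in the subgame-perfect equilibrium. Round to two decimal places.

48.50

Solve by backward induction. Given q_E, the follower Delta maximises π_D = (183 - q_E - q_D)q_D - 26q_D.
Setting the follower's marginal profit to zero, 157 - q_E - 2q_D = 0, i.e. q_D = (157 - q_E)/2.
Ember substitutes q_D(q_E) into its own profit: π_E = q_E(183 - q_E - (157 - q_E)/2) - 56q_E = (209/2 - (1/2)q_E)q_E - 56q_E.
Leader FOC: 97/2 - q_E = 0, so q_E = 97/2.
Then q_D = (157 - 97/2)/2 = 217/4.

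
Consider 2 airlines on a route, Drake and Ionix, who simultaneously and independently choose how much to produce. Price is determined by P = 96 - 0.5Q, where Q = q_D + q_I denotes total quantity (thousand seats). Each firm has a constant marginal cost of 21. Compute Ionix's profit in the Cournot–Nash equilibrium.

1250

Each firm earns π_i = (96 - 0.5Q)q_i - 21q_i.
Setting ∂π_i/∂q_i = 0 with rivals' quantities fixed: 75 - q_i - (1/2)q_j = 0.
By symmetry each firm produces the same amount; substituting q_j = q_i yields q_i = 75/(3/2) = 50.
Price P = 96 - (1/2)·100 = 46.
Ionix's profit: (46 - 21)·50 = 1250.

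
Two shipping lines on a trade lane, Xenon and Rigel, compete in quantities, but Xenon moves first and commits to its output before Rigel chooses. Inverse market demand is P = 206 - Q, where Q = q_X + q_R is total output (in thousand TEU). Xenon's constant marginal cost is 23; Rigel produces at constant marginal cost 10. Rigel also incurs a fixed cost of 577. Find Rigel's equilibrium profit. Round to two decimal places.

2503.25

Solve by backward induction. Given q_X, the follower Rigel maximises π_R = (206 - q_X - q_R)q_R - 10q_R.
∂π_R/∂q_R = 196 - q_X - 2q_R = 0 gives the reaction function q_R = (196 - q_X)/2.
The leader anticipates this reaction. Substituting into P = 206 - Q gives P = 108 - (1/2)q_X, so π_X = (108 - (1/2)q_X)q_X - 23q_X.
Maximising: ∂π_X/∂q_X = 85 - q_X = 0, giving q_X = 85.
Then q_R = (196 - 85)/2 = 111/2.
Price P = 206 - 281/2 = 131/2.
Rigel's profit: (131/2 - 10)·(111/2) - 577 = 2503.2500.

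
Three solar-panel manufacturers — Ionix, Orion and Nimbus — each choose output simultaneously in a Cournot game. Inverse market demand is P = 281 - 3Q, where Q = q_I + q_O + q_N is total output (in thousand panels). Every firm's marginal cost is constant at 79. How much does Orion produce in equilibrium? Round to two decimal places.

Each firm earns π_i = (281 - 3Q)q_i - 79q_i.
First-order condition (treating rivals' output as given): 202 - 6q_i - 3·Σ_{j≠i} q_j = 0.
With identical firms every q_j equals q_i, so Σ_{j≠i} q_j = 2q_i and 202 = 12q_i, giving q_i = 101/6.

16.83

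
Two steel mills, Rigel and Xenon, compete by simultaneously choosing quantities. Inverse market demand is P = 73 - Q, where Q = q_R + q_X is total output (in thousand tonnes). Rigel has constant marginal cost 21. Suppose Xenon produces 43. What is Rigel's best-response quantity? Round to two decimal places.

4.50

With the rival's output fixed at 43, Rigel's profit is π_R = (73 - 43 - q_R)q_R - (21q_R) = (30 - q_R)q_R - (21q_R).
∂π_R/∂q_R = 9 - 2q_R = 0, so q_R = 9/2.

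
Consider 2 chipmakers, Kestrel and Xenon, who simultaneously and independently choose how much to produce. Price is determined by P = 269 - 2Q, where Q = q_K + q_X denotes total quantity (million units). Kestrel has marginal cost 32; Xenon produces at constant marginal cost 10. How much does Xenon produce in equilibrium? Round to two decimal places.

Kestrel's profit: π_K = (269 - 2Q)q_K - (32q_K). Setting ∂π_K/∂q_K = 0: 237 - 4q_K - 2(q_X) = 0.
Xenon's profit: π_X = (269 - 2Q)q_X - (10q_X). Setting ∂π_X/∂q_X = 0: 259 - 4q_X - 2(q_K) = 0.
Rearranging gives the reaction functions q_K = (237 - 2q_X)/4 and q_X = (259 - 2q_K)/4.
Solving the pair: q_K = 215/6, q_X = 281/6.

46.83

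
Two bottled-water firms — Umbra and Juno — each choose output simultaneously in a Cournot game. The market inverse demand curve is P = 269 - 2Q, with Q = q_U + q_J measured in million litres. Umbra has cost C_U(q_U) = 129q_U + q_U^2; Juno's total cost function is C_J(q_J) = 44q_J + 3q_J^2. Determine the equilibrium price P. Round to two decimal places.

196.86

Umbra's profit: π_U = (269 - 2Q)q_U - (129q_U + q_U²). Setting ∂π_U/∂q_U = 0: 140 - 6q_U - 2(q_J) = 0.
Juno's profit: π_J = (269 - 2Q)q_J - (44q_J + 3q_J²). Setting ∂π_J/∂q_J = 0: 225 - 10q_J - 2(q_U) = 0.
Rearranging gives the reaction functions q_U = (140 - 2q_J)/6 and q_J = (225 - 2q_U)/10.
Solving the pair: q_U = 475/28, q_J = 535/28.
Total output Q = 505/14, so price P = 269 - 2·(505/14) = 1378/7.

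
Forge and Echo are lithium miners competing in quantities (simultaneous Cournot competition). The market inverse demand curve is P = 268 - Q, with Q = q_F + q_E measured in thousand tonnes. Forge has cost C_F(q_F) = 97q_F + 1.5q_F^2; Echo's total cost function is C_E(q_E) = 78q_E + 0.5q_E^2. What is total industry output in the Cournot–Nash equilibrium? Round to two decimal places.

78.71

Forge's profit: π_F = (268 - Q)q_F - (97q_F + (3/2)q_F²). Setting ∂π_F/∂q_F = 0: 171 - 5q_F - (q_E) = 0.
Echo's profit: π_E = (268 - Q)q_E - (78q_E + (1/2)q_E²). Setting ∂π_E/∂q_E = 0: 190 - 3q_E - (q_F) = 0.
Best responses: q_F = (171 - q_E)/5, q_E = (190 - q_F)/3.
Substituting one into the other gives q_F = 323/14 and q_E = 779/14.
Total output Q = 323/14 + 779/14 = 551/7.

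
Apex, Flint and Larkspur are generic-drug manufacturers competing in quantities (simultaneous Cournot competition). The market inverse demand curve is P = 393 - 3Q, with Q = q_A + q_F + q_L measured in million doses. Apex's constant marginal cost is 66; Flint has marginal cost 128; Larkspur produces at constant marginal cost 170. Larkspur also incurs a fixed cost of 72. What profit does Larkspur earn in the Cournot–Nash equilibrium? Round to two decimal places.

Apex's profit: π_A = (393 - 3Q)q_A - (66q_A). Setting ∂π_A/∂q_A = 0: 327 - 6q_A - 3(q_F + q_L) = 0.
Flint's profit: π_F = (393 - 3Q)q_F - (128q_F). Setting ∂π_F/∂q_F = 0: 265 - 6q_F - 3(q_A + q_L) = 0.
Larkspur's first-order condition: 223 - 6q_L - 3(q_A + q_F) = 0.
Adding the 3 first-order conditions: 815 − 12Q = 0, so Q = 815/12.
Back-substituting: q_A = (327 − 815/4)/3 = 493/12, q_F = (265 − 815/4)/3 = 245/12, q_L = (223 − 815/4)/3 = 77/12.
Price P = 393 - 3·(815/12) = 757/4.
Larkspur's profit: (757/4 - 170)·(77/12) - 72 = 51.5208.

51.52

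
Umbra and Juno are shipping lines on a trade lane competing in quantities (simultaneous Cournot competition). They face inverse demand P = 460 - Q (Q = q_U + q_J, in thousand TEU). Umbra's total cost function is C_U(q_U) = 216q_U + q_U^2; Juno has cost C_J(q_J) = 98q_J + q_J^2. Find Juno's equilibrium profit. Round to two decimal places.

12885.48

Umbra's profit: π_U = (460 - Q)q_U - (216q_U + q_U²). Setting ∂π_U/∂q_U = 0: 244 - 4q_U - (q_J) = 0.
Juno's profit: π_J = (460 - Q)q_J - (98q_J + q_J²). Setting ∂π_J/∂q_J = 0: 362 - 4q_J - (q_U) = 0.
Best responses: q_U = (244 - q_J)/4, q_J = (362 - q_U)/4.
Solving the pair: q_U = 614/15, q_J = 1204/15.
Price P = 460 - 606/5 = 1694/5.
Juno's profit: (1694/5)·(1204/15) - 98·(1204/15) - (1204/15)² = 12885.4756.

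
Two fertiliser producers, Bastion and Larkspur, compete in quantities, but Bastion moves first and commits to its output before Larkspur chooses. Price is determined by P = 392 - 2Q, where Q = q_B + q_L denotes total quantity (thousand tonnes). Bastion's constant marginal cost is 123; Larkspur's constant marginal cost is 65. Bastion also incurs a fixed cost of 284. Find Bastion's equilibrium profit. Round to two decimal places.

2498.56

The follower Larkspur best-responds to any q_B: π_L = (392 - 2Q)q_L - 65q_L.
Follower FOC: 327 - 2q_B - 4q_L = 0, so q_L(q_B) = (327 - 2q_B)/4.
The leader anticipates this reaction. Substituting into P = 392 - 2Q gives P = 457/2 - q_B, so π_B = (457/2 - q_B)q_B - 123q_B.
The leader's first-order condition 211/2 - 2q_B = 0 yields q_B = 211/4.
Then q_L = (327 - 2·(211/4))/4 = 443/8.
Price P = 392 - 2·(865/8) = 703/4.
Bastion's profit: (703/4 - 123)·(211/4) - 284 = 2498.5625.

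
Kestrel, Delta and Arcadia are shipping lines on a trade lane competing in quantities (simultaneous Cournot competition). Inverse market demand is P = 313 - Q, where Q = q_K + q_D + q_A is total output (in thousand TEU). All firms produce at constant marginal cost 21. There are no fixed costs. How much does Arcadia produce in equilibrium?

Each firm earns π_i = (313 - Q)q_i - 21q_i.
First-order condition (treating rivals' output as given): 292 - 2q_i - Σ_{j≠i} q_j = 0.
With identical firms every q_j equals q_i, so Σ_{j≠i} q_j = 2q_i and 292 = 4q_i, giving q_i = 73.

73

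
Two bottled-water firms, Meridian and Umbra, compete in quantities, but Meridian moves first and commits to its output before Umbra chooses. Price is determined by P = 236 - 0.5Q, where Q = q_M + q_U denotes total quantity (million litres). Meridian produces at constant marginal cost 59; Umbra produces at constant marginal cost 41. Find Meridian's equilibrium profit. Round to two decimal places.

The follower Umbra best-responds to any q_M: π_U = (236 - 0.5Q)q_U - 41q_U.
Follower FOC: 195 - (1/2)q_M - q_U = 0, so q_U(q_M) = (195 - (1/2)q_M).
The leader anticipates this reaction. Substituting into P = 236 - 0.5Q gives P = 277/2 - (1/4)q_M, so π_M = (277/2 - (1/4)q_M)q_M - 59q_M.
The leader's first-order condition 159/2 - (1/2)q_M = 0 yields q_M = 159.
Then q_U = (195 - (1/2)·159) = 231/2.
Price P = 236 - (1/2)·(549/2) = 395/4.
Meridian's profit: (395/4 - 59)·159 = 6320.2500.

6320.25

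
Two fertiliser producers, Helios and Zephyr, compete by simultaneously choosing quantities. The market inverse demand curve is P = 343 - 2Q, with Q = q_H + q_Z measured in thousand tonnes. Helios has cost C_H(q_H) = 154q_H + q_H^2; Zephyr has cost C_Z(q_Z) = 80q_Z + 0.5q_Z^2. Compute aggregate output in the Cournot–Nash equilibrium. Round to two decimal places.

Helios's profit: π_H = (343 - 2Q)q_H - (154q_H + q_H²). Setting ∂π_H/∂q_H = 0: 189 - 6q_H - 2(q_Z) = 0.
Zephyr's first-order condition: 263 - 5q_Z - 2(q_H) = 0.
So q_H = (189 - 2q_Z)/6 and q_Z = (263 - 2q_H)/5.
Substituting one into the other gives q_H = 419/26 and q_Z = 600/13.
Total output Q = 419/26 + 600/13 = 1619/26.

62.27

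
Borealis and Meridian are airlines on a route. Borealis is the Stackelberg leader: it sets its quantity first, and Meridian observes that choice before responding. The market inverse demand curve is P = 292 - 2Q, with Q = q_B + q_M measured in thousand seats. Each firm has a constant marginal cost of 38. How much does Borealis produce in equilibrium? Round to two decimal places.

63.50

Solve by backward induction. Given q_B, the follower Meridian maximises π_M = (292 - 2q_B - 2q_M)q_M - 38q_M.
Setting the follower's marginal profit to zero, 254 - 2q_B - 4q_M = 0, i.e. q_M = (254 - 2q_B)/4.
Borealis substitutes q_M(q_B) into its own profit: π_B = q_B(292 - 2q_B - (254 - 2q_B)/2) - 38q_B = (165 - q_B)q_B - 38q_B.
Leader FOC: 127 - 2q_B = 0, so q_B = 127/2.
Then q_M = (254 - 2·(127/2))/4 = 127/4.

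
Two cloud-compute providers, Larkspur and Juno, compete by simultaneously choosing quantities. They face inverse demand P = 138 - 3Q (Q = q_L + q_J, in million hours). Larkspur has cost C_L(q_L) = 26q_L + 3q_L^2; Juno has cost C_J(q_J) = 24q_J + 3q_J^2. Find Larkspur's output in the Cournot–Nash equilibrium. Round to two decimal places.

7.42

Larkspur's profit: π_L = (138 - 3Q)q_L - (26q_L + 3q_L²). Setting ∂π_L/∂q_L = 0: 112 - 12q_L - 3(q_J) = 0.
Juno's profit: π_J = (138 - 3Q)q_J - (24q_J + 3q_J²). Setting ∂π_J/∂q_J = 0: 114 - 12q_J - 3(q_L) = 0.
Rearranging gives the reaction functions q_L = (112 - 3q_J)/12 and q_J = (114 - 3q_L)/12.
Solving the pair: q_L = 334/45, q_J = 344/45.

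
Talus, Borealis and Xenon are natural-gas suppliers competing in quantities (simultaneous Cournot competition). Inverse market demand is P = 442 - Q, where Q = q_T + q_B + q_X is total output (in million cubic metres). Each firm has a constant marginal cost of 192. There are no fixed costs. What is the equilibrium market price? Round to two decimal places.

254.50

A representative firm's profit is π_i = q_i(442 - Q) - 192q_i.
First-order condition (treating rivals' output as given): 250 - 2q_i - Σ_{j≠i} q_j = 0.
By symmetry each firm produces the same amount; substituting Σ_{j≠i} q_j = 2q_i yields q_i = 250/4 = 125/2.
Total output Q = 375/2, so price P = 442 - 375/2 = 509/2.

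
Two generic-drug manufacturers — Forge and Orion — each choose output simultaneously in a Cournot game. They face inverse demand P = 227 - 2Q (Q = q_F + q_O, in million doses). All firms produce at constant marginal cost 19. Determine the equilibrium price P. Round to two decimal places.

88.33

Each firm earns π_i = (227 - 2Q)q_i - 19q_i.
Setting ∂π_i/∂q_i = 0 with rivals' quantities fixed: 208 - 4q_i - 2q_j = 0.
By symmetry each firm produces the same amount; substituting q_j = q_i yields q_i = 208/6 = 104/3.
Total output Q = 208/3, so price P = 227 - 2·(208/3) = 265/3.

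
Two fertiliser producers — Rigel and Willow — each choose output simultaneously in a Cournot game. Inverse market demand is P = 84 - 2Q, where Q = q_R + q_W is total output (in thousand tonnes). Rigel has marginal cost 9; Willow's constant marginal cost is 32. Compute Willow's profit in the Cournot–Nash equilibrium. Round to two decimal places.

Rigel's profit: π_R = (84 - 2Q)q_R - (9q_R). Setting ∂π_R/∂q_R = 0: 75 - 4q_R - 2(q_W) = 0.
Willow's profit: π_W = (84 - 2Q)q_W - (32q_W). Setting ∂π_W/∂q_W = 0: 52 - 4q_W - 2(q_R) = 0.
Rearranging gives the reaction functions q_R = (75 - 2q_W)/4 and q_W = (52 - 2q_R)/4.
Substituting one into the other gives q_R = 49/3 and q_W = 29/6.
Price P = 84 - 2·(127/6) = 125/3.
Willow's profit: (125/3 - 32)·(29/6) = 841/18.

46.72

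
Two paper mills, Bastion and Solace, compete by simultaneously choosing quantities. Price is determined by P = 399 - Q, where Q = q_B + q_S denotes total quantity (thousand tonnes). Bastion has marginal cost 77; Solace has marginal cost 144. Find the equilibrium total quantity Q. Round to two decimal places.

Bastion's profit: π_B = (399 - Q)q_B - (77q_B). Setting ∂π_B/∂q_B = 0: 322 - 2q_B - (q_S) = 0.
Solace's first-order condition: 255 - 2q_S - (q_B) = 0.
So q_B = (322 - q_S)/2 and q_S = (255 - q_B)/2.
Substituting one into the other gives q_B = 389/3 and q_S = 188/3.
Total output Q = 389/3 + 188/3 = 577/3.

192.33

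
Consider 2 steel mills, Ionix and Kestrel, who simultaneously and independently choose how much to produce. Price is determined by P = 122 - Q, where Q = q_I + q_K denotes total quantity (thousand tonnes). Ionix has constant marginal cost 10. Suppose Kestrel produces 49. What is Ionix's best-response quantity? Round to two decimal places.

31.50

With the rival's output fixed at 49, Ionix's profit is π_I = (122 - 49 - q_I)q_I - (10q_I) = (73 - q_I)q_I - (10q_I).
∂π_I/∂q_I = 63 - 2q_I = 0, so q_I = 63/2.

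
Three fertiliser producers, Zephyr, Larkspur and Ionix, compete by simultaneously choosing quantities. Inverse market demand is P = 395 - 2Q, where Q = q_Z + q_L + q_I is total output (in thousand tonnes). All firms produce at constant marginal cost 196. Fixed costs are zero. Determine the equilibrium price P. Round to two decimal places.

A representative firm's profit is π_i = q_i(395 - 2Q) - 196q_i.
First-order condition (treating rivals' output as given): 199 - 4q_i - 2·Σ_{j≠i} q_j = 0.
With identical firms every q_j equals q_i, so Σ_{j≠i} q_j = 2q_i and 199 = 8q_i, giving q_i = 199/8.
Total output Q = 597/8, so price P = 395 - 2·(597/8) = 983/4.

245.75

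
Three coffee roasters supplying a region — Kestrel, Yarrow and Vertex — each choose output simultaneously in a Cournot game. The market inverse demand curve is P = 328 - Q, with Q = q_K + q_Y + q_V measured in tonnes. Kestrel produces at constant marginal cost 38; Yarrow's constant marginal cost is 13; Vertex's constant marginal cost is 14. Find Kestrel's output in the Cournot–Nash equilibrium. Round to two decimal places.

60.25

Kestrel's profit: π_K = (328 - Q)q_K - (38q_K). Setting ∂π_K/∂q_K = 0: 290 - 2q_K - (q_Y + q_V) = 0.
Yarrow's profit: π_Y = (328 - Q)q_Y - (13q_Y). Setting ∂π_Y/∂q_Y = 0: 315 - 2q_Y - (q_K + q_V) = 0.
Vertex's profit: π_V = (328 - Q)q_V - (14q_V). Setting ∂π_V/∂q_V = 0: 314 - 2q_V - (q_K + q_Y) = 0.
Summing all 3 equations gives 919 − 4Q = 0, hence Q = 919/4.
Back-substituting: q_K = (290 − 919/4) = 241/4, q_Y = (315 − 919/4) = 341/4, q_V = (314 − 919/4) = 337/4.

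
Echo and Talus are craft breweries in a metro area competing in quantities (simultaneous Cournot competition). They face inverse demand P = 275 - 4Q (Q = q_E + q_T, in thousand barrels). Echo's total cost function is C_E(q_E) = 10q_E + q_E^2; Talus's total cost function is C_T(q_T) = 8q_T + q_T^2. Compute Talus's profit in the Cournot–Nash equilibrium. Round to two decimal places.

1836.81

Echo's profit: π_E = (275 - 4Q)q_E - (10q_E + q_E²). Setting ∂π_E/∂q_E = 0: 265 - 10q_E - 4(q_T) = 0.
Talus's first-order condition: 267 - 10q_T - 4(q_E) = 0.
Rearranging gives the reaction functions q_E = (265 - 4q_T)/10 and q_T = (267 - 4q_E)/10.
Solving the pair: q_E = 113/6, q_T = 115/6.
Price P = 275 - 4·38 = 123.
Talus's profit: 123·(115/6) - 8·(115/6) - (115/6)² = 1836.8056.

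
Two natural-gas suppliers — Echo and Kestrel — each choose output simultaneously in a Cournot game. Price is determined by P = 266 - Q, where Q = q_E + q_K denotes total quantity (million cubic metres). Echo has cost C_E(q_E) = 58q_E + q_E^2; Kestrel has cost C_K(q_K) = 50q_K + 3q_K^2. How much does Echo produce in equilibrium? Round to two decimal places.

Echo's profit: π_E = (266 - Q)q_E - (58q_E + q_E²). Setting ∂π_E/∂q_E = 0: 208 - 4q_E - (q_K) = 0.
Kestrel's first-order condition: 216 - 8q_K - (q_E) = 0.
Best responses: q_E = (208 - q_K)/4, q_K = (216 - q_E)/8.
Substituting one into the other gives q_E = 1448/31 and q_K = 656/31.

46.71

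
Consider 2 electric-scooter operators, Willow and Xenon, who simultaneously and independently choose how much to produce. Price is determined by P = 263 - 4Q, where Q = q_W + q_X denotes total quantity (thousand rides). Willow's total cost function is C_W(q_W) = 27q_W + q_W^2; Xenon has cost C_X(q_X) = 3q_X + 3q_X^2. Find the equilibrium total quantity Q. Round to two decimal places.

31.61

Willow's profit: π_W = (263 - 4Q)q_W - (27q_W + q_W²). Setting ∂π_W/∂q_W = 0: 236 - 10q_W - 4(q_X) = 0.
Xenon's first-order condition: 260 - 14q_X - 4(q_W) = 0.
Best responses: q_W = (236 - 4q_X)/10, q_X = (260 - 4q_W)/14.
Substituting one into the other gives q_W = 566/31 and q_X = 414/31.
Total output Q = 566/31 + 414/31 = 980/31.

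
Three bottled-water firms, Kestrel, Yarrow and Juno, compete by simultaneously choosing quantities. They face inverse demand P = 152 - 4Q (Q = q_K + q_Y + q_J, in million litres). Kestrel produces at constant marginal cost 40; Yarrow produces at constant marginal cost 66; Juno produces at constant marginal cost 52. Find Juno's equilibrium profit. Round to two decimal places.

Kestrel's profit: π_K = (152 - 4Q)q_K - (40q_K). Setting ∂π_K/∂q_K = 0: 112 - 8q_K - 4(q_Y + q_J) = 0.
Yarrow's first-order condition: 86 - 8q_Y - 4(q_K + q_J) = 0.
Juno's profit: π_J = (152 - 4Q)q_J - (52q_J). Setting ∂π_J/∂q_J = 0: 100 - 8q_J - 4(q_K + q_Y) = 0.
Adding the 3 conditions: 298 − 8Q − 8Q = 0, i.e. Q = 149/8.
Back-substituting: q_K = (112 − 149/2)/4 = 75/8, q_Y = (86 − 149/2)/4 = 23/8, q_J = (100 − 149/2)/4 = 51/8.
Price P = 152 - 4·(149/8) = 155/2.
Juno's profit: (155/2 - 52)·(51/8) = 162.5625.

162.56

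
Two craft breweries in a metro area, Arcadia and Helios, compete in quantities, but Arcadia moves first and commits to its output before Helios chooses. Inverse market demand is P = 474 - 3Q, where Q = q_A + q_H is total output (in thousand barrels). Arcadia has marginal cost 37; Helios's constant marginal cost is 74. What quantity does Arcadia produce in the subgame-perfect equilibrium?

79

The follower Helios best-responds to any q_A: π_H = (474 - 3Q)q_H - 74q_H.
∂π_H/∂q_H = 400 - 3q_A - 6q_H = 0 gives the reaction function q_H = (400 - 3q_A)/6.
The leader anticipates this reaction. Substituting into P = 474 - 3Q gives P = 274 - (3/2)q_A, so π_A = (274 - (3/2)q_A)q_A - 37q_A.
The leader's first-order condition 237 - 3q_A = 0 yields q_A = 79.
Then q_H = (400 - 3·79)/6 = 163/6.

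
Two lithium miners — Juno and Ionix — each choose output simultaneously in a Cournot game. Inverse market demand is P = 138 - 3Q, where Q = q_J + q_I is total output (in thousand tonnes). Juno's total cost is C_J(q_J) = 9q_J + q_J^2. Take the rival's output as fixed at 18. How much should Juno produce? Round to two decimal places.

9.38

With the rival's output fixed at 18, Juno's profit is π_J = (138 - 3·18 - 3q_J)q_J - (9q_J + q_J²) = (84 - 3q_J)q_J - (9q_J + q_J²).
∂π_J/∂q_J = 75 - 8q_J = 0, so q_J = 75/8.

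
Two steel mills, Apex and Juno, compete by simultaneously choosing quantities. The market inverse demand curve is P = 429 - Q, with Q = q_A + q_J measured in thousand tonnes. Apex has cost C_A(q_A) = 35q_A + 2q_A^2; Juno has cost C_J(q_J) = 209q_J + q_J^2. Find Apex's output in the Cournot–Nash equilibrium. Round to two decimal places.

58.96

Apex's profit: π_A = (429 - Q)q_A - (35q_A + 2q_A²). Setting ∂π_A/∂q_A = 0: 394 - 6q_A - (q_J) = 0.
Juno's first-order condition: 220 - 4q_J - (q_A) = 0.
So q_A = (394 - q_J)/6 and q_J = (220 - q_A)/4.
Substituting one into the other gives q_A = 1356/23 and q_J = 926/23.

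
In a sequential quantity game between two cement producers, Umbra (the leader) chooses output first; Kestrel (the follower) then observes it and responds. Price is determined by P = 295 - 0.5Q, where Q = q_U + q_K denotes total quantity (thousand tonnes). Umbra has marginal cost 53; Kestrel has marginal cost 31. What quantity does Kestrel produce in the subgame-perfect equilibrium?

Solve by backward induction. Given q_U, the follower Kestrel maximises π_K = (295 - (1/2)q_U - (1/2)q_K)q_K - 31q_K.
∂π_K/∂q_K = 264 - (1/2)q_U - q_K = 0 gives the reaction function q_K = (264 - (1/2)q_U).
Umbra substitutes q_K(q_U) into its own profit: π_U = q_U(295 - (1/2)q_U - (264 - (1/2)q_U)/2) - 53q_U = (163 - (1/4)q_U)q_U - 53q_U.
The leader's first-order condition 110 - (1/2)q_U = 0 yields q_U = 220.
Then q_K = (264 - (1/2)·220) = 154.

154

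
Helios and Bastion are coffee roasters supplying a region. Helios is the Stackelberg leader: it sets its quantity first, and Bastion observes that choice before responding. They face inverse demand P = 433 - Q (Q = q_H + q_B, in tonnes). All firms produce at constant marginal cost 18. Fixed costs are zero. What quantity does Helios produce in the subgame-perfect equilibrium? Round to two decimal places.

The follower Bastion best-responds to any q_H: π_B = (433 - Q)q_B - 18q_B.
∂π_B/∂q_B = 415 - q_H - 2q_B = 0 gives the reaction function q_B = (415 - q_H)/2.
Helios substitutes q_B(q_H) into its own profit: π_H = q_H(433 - q_H - (415 - q_H)/2) - 18q_H = (451/2 - (1/2)q_H)q_H - 18q_H.
Maximising: ∂π_H/∂q_H = 415/2 - q_H = 0, giving q_H = 415/2.
Then q_B = (415 - 415/2)/2 = 415/4.

207.50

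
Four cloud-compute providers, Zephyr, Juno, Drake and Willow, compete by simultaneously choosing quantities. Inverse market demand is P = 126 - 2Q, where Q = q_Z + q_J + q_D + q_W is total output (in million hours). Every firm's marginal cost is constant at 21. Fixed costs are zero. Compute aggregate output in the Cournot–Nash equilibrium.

Each firm earns π_i = (126 - 2Q)q_i - 21q_i.
First-order condition (treating rivals' output as given): 105 - 4q_i - 2·Σ_{j≠i} q_j = 0.
By symmetry each firm produces the same amount; substituting Σ_{j≠i} q_j = 3q_i yields q_i = 105/10 = 21/2.
Total output Q = 21/2 + 21/2 + 21/2 + 21/2 = 42.

42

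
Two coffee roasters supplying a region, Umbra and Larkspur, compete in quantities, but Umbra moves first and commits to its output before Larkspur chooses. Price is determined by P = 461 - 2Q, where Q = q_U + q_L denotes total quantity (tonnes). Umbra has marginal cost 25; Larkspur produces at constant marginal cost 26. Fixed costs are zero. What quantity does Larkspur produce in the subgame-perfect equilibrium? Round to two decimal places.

54.13

Solve by backward induction. Given q_U, the follower Larkspur maximises π_L = (461 - 2q_U - 2q_L)q_L - 26q_L.
Setting the follower's marginal profit to zero, 435 - 2q_U - 4q_L = 0, i.e. q_L = (435 - 2q_U)/4.
Umbra substitutes q_L(q_U) into its own profit: π_U = q_U(461 - 2q_U - (435 - 2q_U)/2) - 25q_U = (487/2 - q_U)q_U - 25q_U.
Leader FOC: 437/2 - 2q_U = 0, so q_U = 437/4.
Then q_L = (435 - 2·(437/4))/4 = 433/8.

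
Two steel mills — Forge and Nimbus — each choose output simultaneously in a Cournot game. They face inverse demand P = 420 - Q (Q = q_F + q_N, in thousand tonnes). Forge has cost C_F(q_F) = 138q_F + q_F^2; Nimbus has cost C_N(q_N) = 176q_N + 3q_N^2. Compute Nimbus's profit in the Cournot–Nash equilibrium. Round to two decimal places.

Forge's profit: π_F = (420 - Q)q_F - (138q_F + q_F²). Setting ∂π_F/∂q_F = 0: 282 - 4q_F - (q_N) = 0.
Nimbus's profit: π_N = (420 - Q)q_N - (176q_N + 3q_N²). Setting ∂π_N/∂q_N = 0: 244 - 8q_N - (q_F) = 0.
Best responses: q_F = (282 - q_N)/4, q_N = (244 - q_F)/8.
Solving the pair: q_F = 64.9032, q_N = 694/31.
Price P = 420 - 87.2903 = 332.7097.
Nimbus's profit: 332.7097·(694/31) - 176·(694/31) - 3(694/31)² = 2004.7284.

2004.73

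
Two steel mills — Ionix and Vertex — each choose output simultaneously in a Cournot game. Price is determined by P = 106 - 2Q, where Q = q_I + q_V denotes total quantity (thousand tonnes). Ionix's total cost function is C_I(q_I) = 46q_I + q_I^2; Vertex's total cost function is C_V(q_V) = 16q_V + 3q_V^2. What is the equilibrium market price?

Ionix's profit: π_I = (106 - 2Q)q_I - (46q_I + q_I²). Setting ∂π_I/∂q_I = 0: 60 - 6q_I - 2(q_V) = 0.
Vertex's profit: π_V = (106 - 2Q)q_V - (16q_V + 3q_V²). Setting ∂π_V/∂q_V = 0: 90 - 10q_V - 2(q_I) = 0.
So q_I = (60 - 2q_V)/6 and q_V = (90 - 2q_I)/10.
Solving the pair: q_I = 15/2, q_V = 15/2.
Total output Q = 15, so price P = 106 - 2·15 = 76.

76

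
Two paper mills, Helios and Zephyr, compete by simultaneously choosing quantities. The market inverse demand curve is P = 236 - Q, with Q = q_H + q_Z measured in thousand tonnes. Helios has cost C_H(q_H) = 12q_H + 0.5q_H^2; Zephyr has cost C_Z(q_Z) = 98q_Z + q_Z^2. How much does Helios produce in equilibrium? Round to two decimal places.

68.91

Helios's profit: π_H = (236 - Q)q_H - (12q_H + (1/2)q_H²). Setting ∂π_H/∂q_H = 0: 224 - 3q_H - (q_Z) = 0.
Zephyr's first-order condition: 138 - 4q_Z - (q_H) = 0.
So q_H = (224 - q_Z)/3 and q_Z = (138 - q_H)/4.
Substituting one into the other gives q_H = 758/11 and q_Z = 190/11.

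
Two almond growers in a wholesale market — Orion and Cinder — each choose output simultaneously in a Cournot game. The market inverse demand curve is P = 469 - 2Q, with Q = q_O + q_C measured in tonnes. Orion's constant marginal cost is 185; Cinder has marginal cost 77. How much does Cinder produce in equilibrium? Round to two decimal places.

83.33

Orion's profit: π_O = (469 - 2Q)q_O - (185q_O). Setting ∂π_O/∂q_O = 0: 284 - 4q_O - 2(q_C) = 0.
Cinder's first-order condition: 392 - 4q_C - 2(q_O) = 0.
Best responses: q_O = (284 - 2q_C)/4, q_C = (392 - 2q_O)/4.
Solving the pair: q_O = 88/3, q_C = 250/3.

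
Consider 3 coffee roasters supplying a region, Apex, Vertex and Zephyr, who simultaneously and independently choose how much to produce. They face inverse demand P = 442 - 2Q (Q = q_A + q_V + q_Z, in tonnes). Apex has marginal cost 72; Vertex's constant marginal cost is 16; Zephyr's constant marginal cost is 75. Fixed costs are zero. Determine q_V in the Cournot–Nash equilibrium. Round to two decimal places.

67.63

Apex's profit: π_A = (442 - 2Q)q_A - (72q_A). Setting ∂π_A/∂q_A = 0: 370 - 4q_A - 2(q_V + q_Z) = 0.
Vertex's first-order condition: 426 - 4q_V - 2(q_A + q_Z) = 0.
Zephyr's profit: π_Z = (442 - 2Q)q_Z - (75q_Z). Setting ∂π_Z/∂q_Z = 0: 367 - 4q_Z - 2(q_A + q_V) = 0.
Adding the 3 conditions: 1163 − 4Q − 4Q = 0, i.e. Q = 1163/8.
Back-substituting: q_A = (370 − 1163/4)/2 = 317/8, q_V = (426 − 1163/4)/2 = 541/8, q_Z = (367 − 1163/4)/2 = 305/8.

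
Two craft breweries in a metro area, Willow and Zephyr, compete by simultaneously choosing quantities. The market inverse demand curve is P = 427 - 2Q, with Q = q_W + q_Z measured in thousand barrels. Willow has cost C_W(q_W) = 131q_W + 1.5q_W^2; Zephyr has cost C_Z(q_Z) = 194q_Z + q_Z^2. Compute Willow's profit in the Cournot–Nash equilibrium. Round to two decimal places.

4159.52

Willow's profit: π_W = (427 - 2Q)q_W - (131q_W + (3/2)q_W²). Setting ∂π_W/∂q_W = 0: 296 - 7q_W - 2(q_Z) = 0.
Zephyr's profit: π_Z = (427 - 2Q)q_Z - (194q_Z + q_Z²). Setting ∂π_Z/∂q_Z = 0: 233 - 6q_Z - 2(q_W) = 0.
Rearranging gives the reaction functions q_W = (296 - 2q_Z)/7 and q_Z = (233 - 2q_W)/6.
Substituting one into the other gives q_W = 655/19 and q_Z = 1039/38.
Price P = 427 - 2·61.8158 = 303.3684.
Willow's profit: 303.3684·(655/19) - 131·(655/19) - (3/2)(655/19)² = 4159.5222.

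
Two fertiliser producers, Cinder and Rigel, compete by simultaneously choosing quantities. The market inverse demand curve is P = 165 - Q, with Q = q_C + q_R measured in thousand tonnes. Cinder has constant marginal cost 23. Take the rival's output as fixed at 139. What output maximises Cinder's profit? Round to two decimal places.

1.50

With the rival's output fixed at 139, Cinder's profit is π_C = (165 - 139 - q_C)q_C - (23q_C) = (26 - q_C)q_C - (23q_C).
∂π_C/∂q_C = 3 - 2q_C = 0, so q_C = 3/2.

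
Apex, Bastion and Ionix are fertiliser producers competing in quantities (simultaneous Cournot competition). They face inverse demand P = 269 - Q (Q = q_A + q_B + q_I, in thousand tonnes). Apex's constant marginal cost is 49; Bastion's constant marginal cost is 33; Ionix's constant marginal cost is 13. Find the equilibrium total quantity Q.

Apex's profit: π_A = (269 - Q)q_A - (49q_A). Setting ∂π_A/∂q_A = 0: 220 - 2q_A - (q_B + q_I) = 0.
Bastion's profit: π_B = (269 - Q)q_B - (33q_B). Setting ∂π_B/∂q_B = 0: 236 - 2q_B - (q_A + q_I) = 0.
Ionix's first-order condition: 256 - 2q_I - (q_A + q_B) = 0.
Adding the 3 conditions: 712 − 2Q − 2Q = 0, i.e. Q = 178.
Back-substituting: q_A = (220 − 178) = 42, q_B = (236 − 178) = 58, q_I = (256 − 178) = 78.
Total output Q = 42 + 58 + 78 = 178.

178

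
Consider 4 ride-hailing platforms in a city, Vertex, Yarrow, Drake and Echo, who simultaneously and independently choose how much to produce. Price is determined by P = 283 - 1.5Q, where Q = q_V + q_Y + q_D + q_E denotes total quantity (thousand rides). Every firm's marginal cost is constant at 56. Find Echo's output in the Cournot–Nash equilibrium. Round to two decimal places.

A representative firm's profit is π_i = q_i(283 - 1.5Q) - 56q_i.
First-order condition (treating rivals' output as given): 227 - 3q_i - (3/2)·Σ_{j≠i} q_j = 0.
With identical firms every q_j equals q_i, so Σ_{j≠i} q_j = 3q_i and 227 = (15/2)q_i, giving q_i = 454/15.

30.27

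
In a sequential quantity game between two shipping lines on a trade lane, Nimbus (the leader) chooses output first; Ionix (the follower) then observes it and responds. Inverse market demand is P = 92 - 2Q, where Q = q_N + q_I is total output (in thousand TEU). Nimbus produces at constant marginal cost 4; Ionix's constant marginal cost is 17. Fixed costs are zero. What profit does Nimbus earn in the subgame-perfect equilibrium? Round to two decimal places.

637.56

Solve by backward induction. Given q_N, the follower Ionix maximises π_I = (92 - 2q_N - 2q_I)q_I - 17q_I.
∂π_I/∂q_I = 75 - 2q_N - 4q_I = 0 gives the reaction function q_I = (75 - 2q_N)/4.
Nimbus substitutes q_I(q_N) into its own profit: π_N = q_N(92 - 2q_N - (75 - 2q_N)/2) - 4q_N = (109/2 - q_N)q_N - 4q_N.
Maximising: ∂π_N/∂q_N = 101/2 - 2q_N = 0, giving q_N = 101/4.
Then q_I = (75 - 2·(101/4))/4 = 49/8.
Price P = 92 - 2·(251/8) = 117/4.
Nimbus's profit: (117/4 - 4)·(101/4) = 637.5625.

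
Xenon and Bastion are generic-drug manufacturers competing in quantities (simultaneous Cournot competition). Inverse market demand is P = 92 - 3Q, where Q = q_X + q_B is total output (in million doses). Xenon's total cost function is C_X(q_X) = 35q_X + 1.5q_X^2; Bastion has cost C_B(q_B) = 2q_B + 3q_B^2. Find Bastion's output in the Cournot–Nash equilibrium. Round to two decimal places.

Xenon's profit: π_X = (92 - 3Q)q_X - (35q_X + (3/2)q_X²). Setting ∂π_X/∂q_X = 0: 57 - 9q_X - 3(q_B) = 0.
Bastion's first-order condition: 90 - 12q_B - 3(q_X) = 0.
So q_X = (57 - 3q_B)/9 and q_B = (90 - 3q_X)/12.
Substituting one into the other gives q_X = 46/11 and q_B = 71/11.

6.45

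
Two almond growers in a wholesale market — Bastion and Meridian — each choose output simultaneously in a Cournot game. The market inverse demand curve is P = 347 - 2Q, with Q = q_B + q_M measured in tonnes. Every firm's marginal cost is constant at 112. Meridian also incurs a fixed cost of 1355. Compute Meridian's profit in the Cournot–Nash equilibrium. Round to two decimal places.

A representative firm's profit is π_i = q_i(347 - 2Q) - 112q_i.
First-order condition (treating rivals' output as given): 235 - 4q_i - 2q_j = 0.
By symmetry each firm produces the same amount; substituting q_j = q_i yields q_i = 235/6.
Price P = 347 - 2·(235/3) = 571/3.
Meridian's profit: (571/3 - 112)·(235/6) - 1355 = 1713.0556.

1713.06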